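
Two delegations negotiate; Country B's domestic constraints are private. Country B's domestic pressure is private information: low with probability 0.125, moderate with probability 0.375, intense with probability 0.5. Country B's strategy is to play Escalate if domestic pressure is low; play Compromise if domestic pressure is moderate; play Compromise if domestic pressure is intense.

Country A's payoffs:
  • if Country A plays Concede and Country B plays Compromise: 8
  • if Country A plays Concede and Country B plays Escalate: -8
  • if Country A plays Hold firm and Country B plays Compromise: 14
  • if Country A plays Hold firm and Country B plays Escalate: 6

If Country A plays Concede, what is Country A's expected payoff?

E[Concede] = 0.125·(-8) + 0.375·8 + 0.5·8 = (-1) + 3 + 4 = 6

6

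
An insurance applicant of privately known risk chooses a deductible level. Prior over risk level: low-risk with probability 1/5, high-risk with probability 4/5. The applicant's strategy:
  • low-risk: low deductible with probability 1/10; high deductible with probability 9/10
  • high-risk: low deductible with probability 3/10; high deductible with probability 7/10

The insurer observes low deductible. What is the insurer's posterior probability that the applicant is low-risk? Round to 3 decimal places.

0.077

P(low deductible) = (1/5)·(1/10) + (4/5)·(3/10) = 13/50
P(low-risk | low deductible) = ((1/5)·(1/10)) / (13/50) = (1/50) / (13/50) = 1/13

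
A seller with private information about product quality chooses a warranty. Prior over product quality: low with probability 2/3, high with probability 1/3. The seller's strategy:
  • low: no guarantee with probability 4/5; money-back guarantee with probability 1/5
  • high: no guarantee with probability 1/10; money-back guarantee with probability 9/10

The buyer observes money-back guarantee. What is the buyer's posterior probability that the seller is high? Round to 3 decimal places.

P(money-back guarantee) = (2/3)·(1/5) + (1/3)·(9/10) = 13/30
P(high | money-back guarantee) = ((1/3)·(9/10)) / (13/30) = (3/10) / (13/30) = 9/13

0.692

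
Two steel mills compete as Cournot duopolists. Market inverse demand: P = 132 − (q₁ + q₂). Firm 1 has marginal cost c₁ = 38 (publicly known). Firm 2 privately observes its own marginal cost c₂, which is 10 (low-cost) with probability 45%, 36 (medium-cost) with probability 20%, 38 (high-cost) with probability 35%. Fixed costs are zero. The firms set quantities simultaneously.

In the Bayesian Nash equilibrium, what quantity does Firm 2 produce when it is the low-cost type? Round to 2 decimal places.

Each type of Firm 2 best-responds to q₁; Firm 1 best-responds to the expected q₂ over Firm 2's types.
Firm 2 with cost c maximizes (132 − (q₁+q₂) − c)·q₂, giving q₂(c) = (132 − c − q₁)/2.
E[c₂] = 0.45·10 + 0.2·36 + 0.35·38 = 25
Firm 1's FOC against E[q₂] yields q₁ = (132 − 2·38 + E[c₂])/3 = (132 − 76 + 25)/3 = 27.
q₂(low-cost) = (132 − 10 − 27)/2 = 47.5.

47.50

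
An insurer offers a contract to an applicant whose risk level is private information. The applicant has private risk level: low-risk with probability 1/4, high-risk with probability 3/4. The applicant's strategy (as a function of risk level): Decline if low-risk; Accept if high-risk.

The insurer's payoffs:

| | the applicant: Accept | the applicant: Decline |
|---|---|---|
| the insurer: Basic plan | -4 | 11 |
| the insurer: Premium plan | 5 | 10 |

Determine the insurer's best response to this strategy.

E[Basic plan] = 1/4·(11) + 3/4·(-4) = -1/4
E[Premium plan] = 1/4·(10) + 3/4·(5) = 25/4
Best response: Premium plan (25/4 is the largest).

Premium plan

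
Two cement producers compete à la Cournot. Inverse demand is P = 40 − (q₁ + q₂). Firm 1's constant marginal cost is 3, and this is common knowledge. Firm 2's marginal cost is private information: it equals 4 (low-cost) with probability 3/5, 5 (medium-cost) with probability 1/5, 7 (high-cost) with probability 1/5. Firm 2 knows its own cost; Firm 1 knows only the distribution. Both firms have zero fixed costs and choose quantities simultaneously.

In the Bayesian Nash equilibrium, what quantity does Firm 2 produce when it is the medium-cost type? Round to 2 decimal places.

Firm 2 with cost c maximizes (40 − (q₁+q₂) − c)·q₂, giving q₂(c) = (40 − c − q₁)/2.
E[c₂] = 3/5·4 + 1/5·5 + 1/5·7 = 4.8
Firm 1's FOC against E[q₂] yields q₁ = (40 − 2·3 + E[c₂])/3 = (40 − 6 + 4.8)/3 = 12.9333.
q₂(medium-cost) = (40 − 5 − 12.9333)/2 = 11.0333.

11.03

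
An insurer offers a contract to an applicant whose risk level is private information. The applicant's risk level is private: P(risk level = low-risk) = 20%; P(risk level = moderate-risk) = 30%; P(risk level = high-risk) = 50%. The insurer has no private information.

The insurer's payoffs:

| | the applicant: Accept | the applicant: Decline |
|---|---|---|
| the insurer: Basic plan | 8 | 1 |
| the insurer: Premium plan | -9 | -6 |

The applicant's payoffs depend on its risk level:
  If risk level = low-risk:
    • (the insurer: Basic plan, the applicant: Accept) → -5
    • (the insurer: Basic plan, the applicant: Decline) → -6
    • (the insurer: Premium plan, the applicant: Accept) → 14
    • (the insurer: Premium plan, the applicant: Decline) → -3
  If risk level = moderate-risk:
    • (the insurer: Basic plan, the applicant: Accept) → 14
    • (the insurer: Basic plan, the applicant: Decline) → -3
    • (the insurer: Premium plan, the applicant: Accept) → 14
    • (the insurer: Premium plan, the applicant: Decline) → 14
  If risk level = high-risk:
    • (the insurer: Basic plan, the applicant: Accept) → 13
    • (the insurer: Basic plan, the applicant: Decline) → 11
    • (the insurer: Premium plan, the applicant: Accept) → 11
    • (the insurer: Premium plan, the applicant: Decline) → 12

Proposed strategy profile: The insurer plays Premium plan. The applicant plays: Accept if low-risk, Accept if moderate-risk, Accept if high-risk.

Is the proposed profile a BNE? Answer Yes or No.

The insurer plays Premium plan: E[Premium plan] = 0.2·(-9) + 0.3·(-9) + 0.5·(-9) = -9; E[Basic plan] = 8. Not best-responding. ✗
The applicant (risk level low-risk), facing Premium plan: Accept gives 14, Decline gives -3. Proposed Accept is best. ✓
The applicant (risk level moderate-risk), facing Premium plan: Accept gives 14, Decline gives 14. Proposed Accept is best. ✓
The applicant (risk level high-risk), facing Premium plan: Accept gives 11, Decline gives 12. Proposed Accept is not best — profitable deviation exists. ✗

No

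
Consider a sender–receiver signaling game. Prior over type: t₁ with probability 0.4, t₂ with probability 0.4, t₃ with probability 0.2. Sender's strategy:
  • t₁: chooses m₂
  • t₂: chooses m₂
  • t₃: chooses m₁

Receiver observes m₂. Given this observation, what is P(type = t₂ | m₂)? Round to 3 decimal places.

0.500

P(m₂) = 0.4·1 + 0.4·1 + 0.2·0 = 0.8
P(t₂ | m₂) = (0.4·1) / 0.8 = 0.4 / 0.8 = 0.5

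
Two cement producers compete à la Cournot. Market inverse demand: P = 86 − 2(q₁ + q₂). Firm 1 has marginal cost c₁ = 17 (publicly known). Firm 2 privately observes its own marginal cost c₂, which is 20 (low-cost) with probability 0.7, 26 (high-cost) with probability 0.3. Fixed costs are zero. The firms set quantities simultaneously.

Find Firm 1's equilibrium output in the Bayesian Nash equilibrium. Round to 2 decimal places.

Type-c best response for Firm 2: q₂(c) = (86 − c)/4 − q₁/2.
Firm 1 maximizes expected profit; its first-order condition is 86 − 4q₁ − 2E[q₂] − 17 = 0.
Substituting E[q₂] and solving: E[c₂] = 21.8, so q₁ = (86 − 2·17 + 21.8)/6 = 12.3.

12.30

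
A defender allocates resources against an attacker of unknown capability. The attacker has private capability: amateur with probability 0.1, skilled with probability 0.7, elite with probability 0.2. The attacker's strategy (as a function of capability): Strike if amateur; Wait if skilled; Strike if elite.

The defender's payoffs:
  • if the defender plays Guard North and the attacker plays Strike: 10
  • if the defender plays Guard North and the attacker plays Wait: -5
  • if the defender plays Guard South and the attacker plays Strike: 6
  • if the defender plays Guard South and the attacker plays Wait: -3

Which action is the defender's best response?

Guard South

E[Guard North] = 0.1·(10) + 0.7·(-5) + 0.2·(10) = -0.5
E[Guard South] = 0.1·(6) + 0.7·(-3) + 0.2·(6) = -0.3
Best response: Guard South (-0.3 is the largest).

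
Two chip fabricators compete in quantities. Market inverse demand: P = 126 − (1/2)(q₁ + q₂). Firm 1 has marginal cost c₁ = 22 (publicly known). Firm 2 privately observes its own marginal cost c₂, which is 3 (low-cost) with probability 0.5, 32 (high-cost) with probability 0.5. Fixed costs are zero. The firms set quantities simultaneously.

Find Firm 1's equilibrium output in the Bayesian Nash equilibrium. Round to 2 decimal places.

Type-c best response for Firm 2: q₂(c) = (126 − c) − q₁/2.
Firm 1 maximizes expected profit; its first-order condition is 126 − q₁ − (1/2)E[q₂] − 22 = 0.
Substituting E[q₂] and solving: E[c₂] = 17.5, so q₁ = (126 − 2·22 + 17.5)/(3/2) = 66.3333.

66.33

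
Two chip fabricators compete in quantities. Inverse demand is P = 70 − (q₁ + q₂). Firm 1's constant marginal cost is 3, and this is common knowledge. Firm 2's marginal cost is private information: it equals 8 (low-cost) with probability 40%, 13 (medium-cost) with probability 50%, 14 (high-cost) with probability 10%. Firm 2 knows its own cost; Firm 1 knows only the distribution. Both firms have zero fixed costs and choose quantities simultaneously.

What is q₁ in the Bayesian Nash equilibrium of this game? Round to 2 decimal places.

Firm 2 with cost c maximizes (70 − (q₁+q₂) − c)·q₂, giving q₂(c) = (70 − c − q₁)/2.
E[c₂] = 0.4·8 + 0.5·13 + 0.1·14 = 11.1
Firm 1's FOC against E[q₂] yields q₁ = (70 − 2·3 + E[c₂])/3 = (70 − 6 + 11.1)/3 = 25.0333.

25.03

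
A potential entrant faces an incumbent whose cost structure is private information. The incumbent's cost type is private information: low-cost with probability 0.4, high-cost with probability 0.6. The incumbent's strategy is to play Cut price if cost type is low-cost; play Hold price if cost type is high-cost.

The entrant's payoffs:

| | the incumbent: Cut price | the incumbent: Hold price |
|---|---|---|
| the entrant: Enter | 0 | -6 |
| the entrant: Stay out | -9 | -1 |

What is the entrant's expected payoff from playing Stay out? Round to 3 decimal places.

-4.200

E[Stay out] = 0.4·(-9) + 0.6·(-1) = (-3.6) + (-0.6) = -4.2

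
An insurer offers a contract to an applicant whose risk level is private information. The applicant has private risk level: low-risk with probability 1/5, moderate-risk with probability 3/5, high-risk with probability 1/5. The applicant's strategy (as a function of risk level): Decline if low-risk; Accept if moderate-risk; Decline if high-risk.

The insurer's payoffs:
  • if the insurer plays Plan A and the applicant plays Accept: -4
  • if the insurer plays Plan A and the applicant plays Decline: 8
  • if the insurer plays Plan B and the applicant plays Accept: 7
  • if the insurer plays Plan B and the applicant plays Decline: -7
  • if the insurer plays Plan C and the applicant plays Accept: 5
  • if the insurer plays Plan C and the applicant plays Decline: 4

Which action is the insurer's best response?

E[Plan A] = 1/5·(8) + 3/5·(-4) + 1/5·(8) = 4/5
E[Plan B] = 1/5·(-7) + 3/5·(7) + 1/5·(-7) = 7/5
E[Plan C] = 1/5·(4) + 3/5·(5) + 1/5·(4) = 23/5
Best response: Plan C (23/5 is the largest).

Plan C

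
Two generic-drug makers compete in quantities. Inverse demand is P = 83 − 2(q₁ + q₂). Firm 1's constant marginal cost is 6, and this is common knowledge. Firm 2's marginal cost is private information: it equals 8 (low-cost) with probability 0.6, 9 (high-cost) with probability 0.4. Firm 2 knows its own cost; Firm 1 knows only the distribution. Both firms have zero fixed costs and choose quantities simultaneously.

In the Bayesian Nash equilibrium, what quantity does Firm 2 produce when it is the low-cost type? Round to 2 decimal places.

Each type of Firm 2 best-responds to q₁; Firm 1 best-responds to the expected q₂ over Firm 2's types.
Firm 2 with cost c maximizes (83 − 2(q₁+q₂) − c)·q₂, giving q₂(c) = (83 − c − 2q₁)/4.
E[c₂] = 0.6·8 + 0.4·9 = 8.4
Firm 1's FOC against E[q₂] yields q₁ = (83 − 2·6 + E[c₂])/6 = (83 − 12 + 8.4)/6 = 13.2333.
q₂(low-cost) = (83 − 8 − 2·13.2333)/4 = 12.1333.

12.13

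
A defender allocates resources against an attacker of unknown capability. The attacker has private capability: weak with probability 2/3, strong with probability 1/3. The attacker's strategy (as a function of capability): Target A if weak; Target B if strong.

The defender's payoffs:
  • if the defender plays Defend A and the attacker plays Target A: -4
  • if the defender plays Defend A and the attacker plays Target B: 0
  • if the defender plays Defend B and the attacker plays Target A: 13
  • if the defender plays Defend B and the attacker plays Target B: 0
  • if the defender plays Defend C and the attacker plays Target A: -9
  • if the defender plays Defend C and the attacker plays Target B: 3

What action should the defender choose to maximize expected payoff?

E[Defend A] = 2/3·(-4) + 1/3·(0) = -8/3
E[Defend B] = 2/3·(13) + 1/3·(0) = 26/3
E[Defend C] = 2/3·(-9) + 1/3·(3) = -5
Best response: Defend B (26/3 is the largest).

Defend B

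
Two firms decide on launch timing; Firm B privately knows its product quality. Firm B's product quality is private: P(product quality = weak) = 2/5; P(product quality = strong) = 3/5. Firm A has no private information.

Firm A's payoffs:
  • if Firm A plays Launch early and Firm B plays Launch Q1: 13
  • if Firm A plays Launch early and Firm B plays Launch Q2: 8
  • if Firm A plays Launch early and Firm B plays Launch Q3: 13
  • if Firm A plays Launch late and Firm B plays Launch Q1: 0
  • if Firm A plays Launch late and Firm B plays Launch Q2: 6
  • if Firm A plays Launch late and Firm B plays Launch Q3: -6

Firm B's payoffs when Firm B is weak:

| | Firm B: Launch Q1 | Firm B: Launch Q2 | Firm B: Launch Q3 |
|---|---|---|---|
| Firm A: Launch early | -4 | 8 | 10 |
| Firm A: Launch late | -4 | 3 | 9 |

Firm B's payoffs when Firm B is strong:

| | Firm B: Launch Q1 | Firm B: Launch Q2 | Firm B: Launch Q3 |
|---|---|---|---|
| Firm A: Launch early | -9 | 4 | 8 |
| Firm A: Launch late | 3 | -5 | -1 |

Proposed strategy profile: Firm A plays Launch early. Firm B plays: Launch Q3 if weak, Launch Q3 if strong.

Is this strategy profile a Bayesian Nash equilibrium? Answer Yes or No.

Yes

Firm A plays Launch early: E[Launch early] = 2/5·(13) + 3/5·(13) = 13; E[Launch late] = -6. Best-responding. ✓
Firm B (product quality weak), facing Launch early: Launch Q1 gives -4, Launch Q2 gives 8, Launch Q3 gives 10. Proposed Launch Q3 is best. ✓
Firm B (product quality strong), facing Launch early: Launch Q1 gives -9, Launch Q2 gives 4, Launch Q3 gives 8. Proposed Launch Q3 is best. ✓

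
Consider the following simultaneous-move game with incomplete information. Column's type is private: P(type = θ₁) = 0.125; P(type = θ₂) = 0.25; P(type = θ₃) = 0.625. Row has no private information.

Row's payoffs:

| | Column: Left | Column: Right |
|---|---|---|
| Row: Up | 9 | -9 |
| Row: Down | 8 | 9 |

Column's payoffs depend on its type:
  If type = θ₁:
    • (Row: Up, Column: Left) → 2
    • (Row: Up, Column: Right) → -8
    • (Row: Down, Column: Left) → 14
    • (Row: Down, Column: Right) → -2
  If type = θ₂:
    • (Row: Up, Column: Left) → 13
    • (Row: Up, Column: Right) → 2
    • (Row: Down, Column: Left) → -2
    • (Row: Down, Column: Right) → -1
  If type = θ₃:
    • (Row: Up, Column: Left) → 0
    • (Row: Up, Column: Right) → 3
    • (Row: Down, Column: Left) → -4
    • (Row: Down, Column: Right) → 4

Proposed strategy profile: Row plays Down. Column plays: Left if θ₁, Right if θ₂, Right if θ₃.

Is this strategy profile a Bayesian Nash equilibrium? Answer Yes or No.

Row plays Down: E[Down] = 0.125·(8) + 0.25·(9) + 0.625·(9) = 8.875; E[Up] = -6.75. Best-responding. ✓
Column (type θ₁), facing Down: Left gives 14, Right gives -2. Proposed Left is best. ✓
Column (type θ₂), facing Down: Left gives -2, Right gives -1. Proposed Right is best. ✓
Column (type θ₃), facing Down: Left gives -4, Right gives 4. Proposed Right is best. ✓

Yes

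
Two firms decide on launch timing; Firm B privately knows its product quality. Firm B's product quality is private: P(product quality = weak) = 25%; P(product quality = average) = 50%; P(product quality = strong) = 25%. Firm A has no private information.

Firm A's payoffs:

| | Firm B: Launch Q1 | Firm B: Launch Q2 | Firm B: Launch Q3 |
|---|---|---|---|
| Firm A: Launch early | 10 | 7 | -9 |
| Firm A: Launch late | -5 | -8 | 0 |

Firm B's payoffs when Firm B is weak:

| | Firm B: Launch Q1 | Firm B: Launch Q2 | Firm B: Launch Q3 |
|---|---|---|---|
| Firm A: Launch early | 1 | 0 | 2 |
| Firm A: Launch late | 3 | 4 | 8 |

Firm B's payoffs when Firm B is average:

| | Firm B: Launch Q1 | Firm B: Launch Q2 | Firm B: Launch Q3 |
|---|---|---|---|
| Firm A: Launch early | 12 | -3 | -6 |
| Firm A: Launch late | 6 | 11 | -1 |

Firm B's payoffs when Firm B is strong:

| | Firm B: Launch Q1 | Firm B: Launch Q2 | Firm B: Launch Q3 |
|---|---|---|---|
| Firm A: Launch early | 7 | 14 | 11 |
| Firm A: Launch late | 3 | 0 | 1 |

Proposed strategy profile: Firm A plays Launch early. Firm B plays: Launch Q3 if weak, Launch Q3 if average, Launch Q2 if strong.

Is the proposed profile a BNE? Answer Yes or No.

Firm A plays Launch early: E[Launch early] = 0.25·(-9) + 0.5·(-9) + 0.25·(7) = -5; E[Launch late] = -2. Not best-responding. ✗
Firm B (product quality weak), facing Launch early: Launch Q1 gives 1, Launch Q2 gives 0, Launch Q3 gives 2. Proposed Launch Q3 is best. ✓
Firm B (product quality average), facing Launch early: Launch Q1 gives 12, Launch Q2 gives -3, Launch Q3 gives -6. Proposed Launch Q3 is not best — profitable deviation exists. ✗
Firm B (product quality strong), facing Launch early: Launch Q1 gives 7, Launch Q2 gives 14, Launch Q3 gives 11. Proposed Launch Q2 is best. ✓

No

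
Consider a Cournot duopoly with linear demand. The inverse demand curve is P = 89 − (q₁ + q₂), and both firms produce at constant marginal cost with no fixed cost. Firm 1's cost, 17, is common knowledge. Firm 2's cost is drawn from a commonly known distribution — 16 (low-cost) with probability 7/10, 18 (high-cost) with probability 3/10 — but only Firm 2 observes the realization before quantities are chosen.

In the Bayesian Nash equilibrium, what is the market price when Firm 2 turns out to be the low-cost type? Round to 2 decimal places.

40.57

Type-c best response for Firm 2: q₂(c) = (89 − c)/2 − q₁/2.
Firm 1 maximizes expected profit; its first-order condition is 89 − 2q₁ − E[q₂] − 17 = 0.
Substituting E[q₂] and solving: E[c₂] = 16.6, so q₁ = (89 − 2·17 + 16.6)/3 = 23.8667.
q₂(low-cost) = 24.5667, so P = 89 − (23.8667 + 24.5667) = 40.5667.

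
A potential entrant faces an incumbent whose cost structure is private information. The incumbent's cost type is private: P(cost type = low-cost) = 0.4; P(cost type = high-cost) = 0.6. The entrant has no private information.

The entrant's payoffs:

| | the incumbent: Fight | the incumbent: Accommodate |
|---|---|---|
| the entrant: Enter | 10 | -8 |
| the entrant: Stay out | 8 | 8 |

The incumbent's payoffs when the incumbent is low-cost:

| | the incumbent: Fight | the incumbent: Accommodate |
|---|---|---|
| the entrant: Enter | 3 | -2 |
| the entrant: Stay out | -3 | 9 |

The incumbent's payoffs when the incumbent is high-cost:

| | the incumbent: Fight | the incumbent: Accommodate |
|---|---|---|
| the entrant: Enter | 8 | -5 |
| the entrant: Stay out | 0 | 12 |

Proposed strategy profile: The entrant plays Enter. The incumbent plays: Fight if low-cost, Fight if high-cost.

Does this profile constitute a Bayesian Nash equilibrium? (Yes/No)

The entrant plays Enter: E[Enter] = 0.4·(10) + 0.6·(10) = 10; E[Stay out] = 8. Best-responding. ✓
The incumbent (cost type low-cost), facing Enter: Fight gives 3, Accommodate gives -2. Proposed Fight is best. ✓
The incumbent (cost type high-cost), facing Enter: Fight gives 8, Accommodate gives -5. Proposed Fight is best. ✓

Yes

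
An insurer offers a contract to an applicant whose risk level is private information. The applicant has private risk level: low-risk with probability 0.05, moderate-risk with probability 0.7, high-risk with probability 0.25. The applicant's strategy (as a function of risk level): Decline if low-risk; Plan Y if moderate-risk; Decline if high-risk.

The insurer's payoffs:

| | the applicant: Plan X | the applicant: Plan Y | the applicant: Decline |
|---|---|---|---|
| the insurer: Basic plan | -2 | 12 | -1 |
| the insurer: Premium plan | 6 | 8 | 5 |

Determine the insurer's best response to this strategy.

Compute the insurer's expected payoff for each action, taking the expectation over the applicant's type.
E[Basic plan] = 0.05·(-1) + 0.7·(12) + 0.25·(-1) = 8.1
E[Premium plan] = 0.05·(5) + 0.7·(8) + 0.25·(5) = 7.1
Best response: Basic plan (8.1 is the largest).

Basic plan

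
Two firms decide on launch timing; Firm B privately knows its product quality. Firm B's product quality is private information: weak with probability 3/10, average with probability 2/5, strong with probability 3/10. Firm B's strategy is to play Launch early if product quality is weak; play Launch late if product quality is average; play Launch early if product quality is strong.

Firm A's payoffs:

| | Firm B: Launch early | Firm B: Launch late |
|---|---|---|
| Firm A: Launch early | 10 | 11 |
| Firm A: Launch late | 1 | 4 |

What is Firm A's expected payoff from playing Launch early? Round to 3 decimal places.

E[Launch early] = 3/10·10 + 2/5·11 + 3/10·10 = 3 + 22/5 + 3 = 52/5

10.400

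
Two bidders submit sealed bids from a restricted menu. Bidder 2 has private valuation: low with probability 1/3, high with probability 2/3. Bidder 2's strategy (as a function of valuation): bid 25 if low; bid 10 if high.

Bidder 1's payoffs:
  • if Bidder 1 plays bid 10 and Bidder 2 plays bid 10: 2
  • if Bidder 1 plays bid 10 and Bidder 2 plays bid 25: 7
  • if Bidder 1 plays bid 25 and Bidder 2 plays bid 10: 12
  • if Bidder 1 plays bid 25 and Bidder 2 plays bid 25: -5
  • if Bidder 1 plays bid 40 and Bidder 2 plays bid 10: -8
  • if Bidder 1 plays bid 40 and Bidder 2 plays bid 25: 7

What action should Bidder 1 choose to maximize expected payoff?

E[bid 10] = 1/3·(7) + 2/3·(2) = 11/3
E[bid 25] = 1/3·(-5) + 2/3·(12) = 19/3
E[bid 40] = 1/3·(7) + 2/3·(-8) = -3
Best response: bid 25 (19/3 is the largest).

bid 25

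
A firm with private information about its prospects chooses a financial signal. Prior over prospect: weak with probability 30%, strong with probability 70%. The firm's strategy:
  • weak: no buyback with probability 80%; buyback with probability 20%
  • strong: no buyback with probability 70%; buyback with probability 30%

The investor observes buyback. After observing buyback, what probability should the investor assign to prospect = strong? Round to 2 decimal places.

P(buyback) = 0.3·0.2 + 0.7·0.3 = 0.27
P(strong | buyback) = (0.7·0.3) / 0.27 = 0.21 / 0.27 = 0.777778

0.78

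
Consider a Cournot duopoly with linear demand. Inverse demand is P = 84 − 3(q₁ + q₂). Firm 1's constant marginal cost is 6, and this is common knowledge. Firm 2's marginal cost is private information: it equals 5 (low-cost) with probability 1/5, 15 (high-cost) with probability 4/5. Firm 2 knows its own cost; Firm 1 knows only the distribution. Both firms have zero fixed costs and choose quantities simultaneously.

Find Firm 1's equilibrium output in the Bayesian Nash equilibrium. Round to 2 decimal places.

Type-c best response for Firm 2: q₂(c) = (84 − c)/6 − q₁/2.
Firm 1 maximizes expected profit; its first-order condition is 84 − 6q₁ − 3E[q₂] − 6 = 0.
Substituting E[q₂] and solving: E[c₂] = 13, so q₁ = (84 − 2·6 + 13)/9 = 9.44444.

9.44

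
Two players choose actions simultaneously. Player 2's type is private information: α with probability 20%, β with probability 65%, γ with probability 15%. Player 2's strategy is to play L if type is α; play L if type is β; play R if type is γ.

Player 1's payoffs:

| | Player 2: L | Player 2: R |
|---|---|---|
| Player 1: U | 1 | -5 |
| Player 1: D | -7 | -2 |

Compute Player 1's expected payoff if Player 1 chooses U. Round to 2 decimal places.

E[U] = 0.2·1 + 0.65·1 + 0.15·(-5) = 0.2 + 0.65 + (-0.75) = 0.1

0.10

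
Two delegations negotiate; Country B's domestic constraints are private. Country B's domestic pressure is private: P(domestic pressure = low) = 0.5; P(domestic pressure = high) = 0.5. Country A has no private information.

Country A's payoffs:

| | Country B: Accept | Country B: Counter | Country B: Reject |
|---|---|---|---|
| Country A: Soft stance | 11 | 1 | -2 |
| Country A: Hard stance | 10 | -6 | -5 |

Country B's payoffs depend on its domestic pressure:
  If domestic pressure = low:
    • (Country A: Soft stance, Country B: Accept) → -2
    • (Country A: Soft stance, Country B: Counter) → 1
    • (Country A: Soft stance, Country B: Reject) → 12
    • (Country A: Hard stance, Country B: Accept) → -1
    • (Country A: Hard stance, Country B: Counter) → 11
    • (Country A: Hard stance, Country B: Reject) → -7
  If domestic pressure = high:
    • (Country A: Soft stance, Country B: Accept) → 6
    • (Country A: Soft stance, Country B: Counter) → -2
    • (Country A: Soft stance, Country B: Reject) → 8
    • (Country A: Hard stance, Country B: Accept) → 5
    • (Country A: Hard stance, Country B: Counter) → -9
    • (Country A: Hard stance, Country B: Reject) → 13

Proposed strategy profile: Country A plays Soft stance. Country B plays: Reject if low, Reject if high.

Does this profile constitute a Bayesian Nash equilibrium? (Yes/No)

A profile is a BNE iff every type of every player is best-responding given beliefs about the other side.
Country A plays Soft stance: E[Soft stance] = 0.5·(-2) + 0.5·(-2) = -2; E[Hard stance] = -5. Best-responding. ✓
Country B (domestic pressure low), facing Soft stance: Accept gives -2, Counter gives 1, Reject gives 12. Proposed Reject is best. ✓
Country B (domestic pressure high), facing Soft stance: Accept gives 6, Counter gives -2, Reject gives 8. Proposed Reject is best. ✓

Yes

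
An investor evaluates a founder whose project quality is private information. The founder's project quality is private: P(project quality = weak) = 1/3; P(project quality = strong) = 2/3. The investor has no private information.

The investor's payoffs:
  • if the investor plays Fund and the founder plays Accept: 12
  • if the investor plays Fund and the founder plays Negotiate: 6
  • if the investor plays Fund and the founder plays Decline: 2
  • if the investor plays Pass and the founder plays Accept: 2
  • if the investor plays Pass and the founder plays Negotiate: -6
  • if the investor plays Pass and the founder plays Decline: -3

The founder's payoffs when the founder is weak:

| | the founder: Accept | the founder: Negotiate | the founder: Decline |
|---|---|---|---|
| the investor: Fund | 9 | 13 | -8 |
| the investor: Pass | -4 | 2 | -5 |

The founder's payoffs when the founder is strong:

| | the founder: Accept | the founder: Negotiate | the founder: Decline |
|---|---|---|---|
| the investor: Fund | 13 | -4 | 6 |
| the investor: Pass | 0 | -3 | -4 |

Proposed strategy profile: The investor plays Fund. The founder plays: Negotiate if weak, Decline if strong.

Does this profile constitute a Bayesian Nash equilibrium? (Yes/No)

The investor plays Fund: E[Fund] = 1/3·(6) + 2/3·(2) = 10/3; E[Pass] = -4. Best-responding. ✓
The founder (project quality weak), facing Fund: Accept gives 9, Negotiate gives 13, Decline gives -8. Proposed Negotiate is best. ✓
The founder (project quality strong), facing Fund: Accept gives 13, Negotiate gives -4, Decline gives 6. Proposed Decline is not best — profitable deviation exists. ✗

No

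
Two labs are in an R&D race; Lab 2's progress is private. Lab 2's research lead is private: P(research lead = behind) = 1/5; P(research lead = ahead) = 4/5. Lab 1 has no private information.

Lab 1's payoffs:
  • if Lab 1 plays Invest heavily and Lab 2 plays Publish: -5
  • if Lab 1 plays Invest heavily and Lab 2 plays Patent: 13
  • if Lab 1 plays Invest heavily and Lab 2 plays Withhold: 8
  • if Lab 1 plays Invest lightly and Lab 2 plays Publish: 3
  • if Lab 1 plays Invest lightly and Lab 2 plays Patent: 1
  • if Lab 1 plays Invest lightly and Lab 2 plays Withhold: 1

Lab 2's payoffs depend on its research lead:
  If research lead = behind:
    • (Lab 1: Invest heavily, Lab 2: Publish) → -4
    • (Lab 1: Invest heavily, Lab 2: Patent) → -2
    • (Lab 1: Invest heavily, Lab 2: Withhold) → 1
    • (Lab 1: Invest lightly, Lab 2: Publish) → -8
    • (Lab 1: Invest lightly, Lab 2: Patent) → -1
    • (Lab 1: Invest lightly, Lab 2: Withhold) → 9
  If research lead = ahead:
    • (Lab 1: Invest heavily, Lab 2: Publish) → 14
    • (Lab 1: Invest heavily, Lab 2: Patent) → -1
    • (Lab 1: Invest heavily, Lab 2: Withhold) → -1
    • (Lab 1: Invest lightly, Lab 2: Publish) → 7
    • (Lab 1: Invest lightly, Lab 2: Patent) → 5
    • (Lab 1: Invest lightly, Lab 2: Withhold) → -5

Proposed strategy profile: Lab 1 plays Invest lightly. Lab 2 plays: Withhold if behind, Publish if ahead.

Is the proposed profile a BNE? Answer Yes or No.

Lab 1 plays Invest lightly: E[Invest lightly] = 1/5·(1) + 4/5·(3) = 13/5; E[Invest heavily] = -12/5. Best-responding. ✓
Lab 2 (research lead behind), facing Invest lightly: Publish gives -8, Patent gives -1, Withhold gives 9. Proposed Withhold is best. ✓
Lab 2 (research lead ahead), facing Invest lightly: Publish gives 7, Patent gives 5, Withhold gives -5. Proposed Publish is best. ✓

Yes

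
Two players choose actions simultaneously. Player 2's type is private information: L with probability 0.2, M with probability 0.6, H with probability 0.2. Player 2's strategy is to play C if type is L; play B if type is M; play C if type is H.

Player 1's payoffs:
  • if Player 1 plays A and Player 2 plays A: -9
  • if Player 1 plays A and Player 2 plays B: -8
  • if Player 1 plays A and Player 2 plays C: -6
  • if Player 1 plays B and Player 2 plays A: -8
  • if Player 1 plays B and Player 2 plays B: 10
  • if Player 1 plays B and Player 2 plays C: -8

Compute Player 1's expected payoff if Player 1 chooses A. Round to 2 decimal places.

-7.20

Take the expectation over Player 2's type, weighting each type's action by its prior probability.
E[A] = 0.2·(-6) + 0.6·(-8) + 0.2·(-6) = (-1.2) + (-4.8) + (-1.2) = -7.2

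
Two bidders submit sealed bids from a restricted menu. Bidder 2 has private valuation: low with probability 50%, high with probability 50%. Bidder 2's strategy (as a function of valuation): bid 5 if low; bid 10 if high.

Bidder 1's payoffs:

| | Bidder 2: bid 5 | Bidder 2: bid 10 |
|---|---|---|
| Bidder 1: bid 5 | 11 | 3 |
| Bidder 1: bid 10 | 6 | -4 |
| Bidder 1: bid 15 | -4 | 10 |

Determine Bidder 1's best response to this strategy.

bid 5

E[bid 5] = 0.5·(11) + 0.5·(3) = 7
E[bid 10] = 0.5·(6) + 0.5·(-4) = 1
E[bid 15] = 0.5·(-4) + 0.5·(10) = 3
Best response: bid 5 (7 is the largest).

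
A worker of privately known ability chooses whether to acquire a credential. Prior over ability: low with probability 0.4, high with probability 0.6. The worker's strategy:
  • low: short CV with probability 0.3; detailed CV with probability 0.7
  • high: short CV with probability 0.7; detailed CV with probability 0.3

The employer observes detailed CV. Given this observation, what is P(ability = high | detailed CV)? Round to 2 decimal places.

0.39

P(detailed CV) = 0.4·0.7 + 0.6·0.3 = 0.46
P(high | detailed CV) = (0.6·0.3) / 0.46 = 0.18 / 0.46 = 0.391304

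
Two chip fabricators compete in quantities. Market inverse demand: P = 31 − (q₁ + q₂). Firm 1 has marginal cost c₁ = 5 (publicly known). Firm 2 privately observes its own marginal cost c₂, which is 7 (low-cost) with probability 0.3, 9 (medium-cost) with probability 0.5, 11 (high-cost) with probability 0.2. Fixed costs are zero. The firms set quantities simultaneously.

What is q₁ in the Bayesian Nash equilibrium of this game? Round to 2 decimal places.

9.93

Each type of Firm 2 best-responds to q₁; Firm 1 best-responds to the expected q₂ over Firm 2's types.
Firm 2 with cost c maximizes (31 − (q₁+q₂) − c)·q₂, giving q₂(c) = (31 − c − q₁)/2.
E[c₂] = 0.3·7 + 0.5·9 + 0.2·11 = 8.8
Firm 1's FOC against E[q₂] yields q₁ = (31 − 2·5 + E[c₂])/3 = (31 − 10 + 8.8)/3 = 9.93333.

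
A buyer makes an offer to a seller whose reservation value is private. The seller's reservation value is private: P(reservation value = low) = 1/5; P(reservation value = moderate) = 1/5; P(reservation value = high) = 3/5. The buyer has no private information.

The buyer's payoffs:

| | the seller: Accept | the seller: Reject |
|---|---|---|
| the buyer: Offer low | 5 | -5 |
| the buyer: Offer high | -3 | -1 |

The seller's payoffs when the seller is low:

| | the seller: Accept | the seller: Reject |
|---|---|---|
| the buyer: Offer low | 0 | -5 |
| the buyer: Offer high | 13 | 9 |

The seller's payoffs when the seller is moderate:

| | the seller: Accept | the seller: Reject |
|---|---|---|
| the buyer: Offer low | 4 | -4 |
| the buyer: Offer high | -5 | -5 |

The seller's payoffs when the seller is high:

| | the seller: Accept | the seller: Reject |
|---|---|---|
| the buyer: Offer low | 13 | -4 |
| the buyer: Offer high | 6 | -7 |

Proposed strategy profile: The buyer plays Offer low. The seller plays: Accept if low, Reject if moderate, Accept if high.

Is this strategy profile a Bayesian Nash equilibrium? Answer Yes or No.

No

The buyer plays Offer low: E[Offer low] = 1/5·(5) + 1/5·(-5) + 3/5·(5) = 3; E[Offer high] = -13/5. Best-responding. ✓
The seller (reservation value low), facing Offer low: Accept gives 0, Reject gives -5. Proposed Accept is best. ✓
The seller (reservation value moderate), facing Offer low: Accept gives 4, Reject gives -4. Proposed Reject is not best — profitable deviation exists. ✗
The seller (reservation value high), facing Offer low: Accept gives 13, Reject gives -4. Proposed Accept is best. ✓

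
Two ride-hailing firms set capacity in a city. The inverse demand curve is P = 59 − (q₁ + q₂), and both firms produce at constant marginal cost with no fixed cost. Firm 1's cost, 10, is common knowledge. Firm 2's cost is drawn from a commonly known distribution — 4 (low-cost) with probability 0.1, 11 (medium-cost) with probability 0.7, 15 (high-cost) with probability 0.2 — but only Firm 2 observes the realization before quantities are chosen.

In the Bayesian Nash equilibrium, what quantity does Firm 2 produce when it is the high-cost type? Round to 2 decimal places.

13.65

Type-c best response for Firm 2: q₂(c) = (59 − c)/2 − q₁/2.
Firm 1 maximizes expected profit; its first-order condition is 59 − 2q₁ − E[q₂] − 10 = 0.
Substituting E[q₂] and solving: E[c₂] = 11.1, so q₁ = (59 − 2·10 + 11.1)/3 = 16.7.
q₂(high-cost) = (59 − 15 − 16.7)/2 = 13.65.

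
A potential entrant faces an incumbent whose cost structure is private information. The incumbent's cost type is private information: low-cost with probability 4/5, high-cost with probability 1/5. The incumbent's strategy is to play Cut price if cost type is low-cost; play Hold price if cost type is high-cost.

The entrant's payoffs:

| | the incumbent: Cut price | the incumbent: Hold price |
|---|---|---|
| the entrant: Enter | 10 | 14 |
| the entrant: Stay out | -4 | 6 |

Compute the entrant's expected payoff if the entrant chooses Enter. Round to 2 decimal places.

E[Enter] = 4/5·10 + 1/5·14 = 8 + 14/5 = 54/5

10.80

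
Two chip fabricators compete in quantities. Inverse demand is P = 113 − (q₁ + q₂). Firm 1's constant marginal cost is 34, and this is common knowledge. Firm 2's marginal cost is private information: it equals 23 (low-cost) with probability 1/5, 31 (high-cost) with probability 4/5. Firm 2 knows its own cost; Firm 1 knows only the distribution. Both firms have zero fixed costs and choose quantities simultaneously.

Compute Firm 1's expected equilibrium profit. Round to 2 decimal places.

Firm 2 with cost c maximizes (113 − (q₁+q₂) − c)·q₂, giving q₂(c) = (113 − c − q₁)/2.
E[c₂] = 1/5·23 + 4/5·31 = 29.4
Firm 1's FOC against E[q₂] yields q₁ = (113 − 2·34 + E[c₂])/3 = (113 − 68 + 29.4)/3 = 24.8.
E[P] = 113 − (q₁ + E[q₂]) = 58.8; Firm 1's expected profit = (E[P] − 34)·q₁ = (58.8 − 34)·24.8 = 615.04.

615.04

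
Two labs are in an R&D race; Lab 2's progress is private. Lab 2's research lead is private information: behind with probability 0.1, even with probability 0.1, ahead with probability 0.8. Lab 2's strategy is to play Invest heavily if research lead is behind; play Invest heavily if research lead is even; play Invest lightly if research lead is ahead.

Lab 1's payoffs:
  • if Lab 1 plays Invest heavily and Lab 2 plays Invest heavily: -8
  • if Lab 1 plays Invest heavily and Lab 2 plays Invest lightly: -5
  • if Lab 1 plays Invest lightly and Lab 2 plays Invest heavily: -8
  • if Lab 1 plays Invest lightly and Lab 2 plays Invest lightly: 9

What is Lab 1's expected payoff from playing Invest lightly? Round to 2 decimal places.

5.60

Take the expectation over Lab 2's research lead, weighting each type's action by its prior probability.
E[Invest lightly] = 0.1·(-8) + 0.1·(-8) + 0.8·9 = (-0.8) + (-0.8) + 7.2 = 5.6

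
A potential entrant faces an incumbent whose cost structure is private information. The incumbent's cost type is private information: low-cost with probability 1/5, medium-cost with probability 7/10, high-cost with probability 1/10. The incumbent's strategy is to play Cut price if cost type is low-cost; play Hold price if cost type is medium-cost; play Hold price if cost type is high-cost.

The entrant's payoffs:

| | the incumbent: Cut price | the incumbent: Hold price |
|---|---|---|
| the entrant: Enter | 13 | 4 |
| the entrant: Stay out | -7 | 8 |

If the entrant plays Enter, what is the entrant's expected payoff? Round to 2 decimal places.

Take the expectation over the incumbent's cost type, weighting each type's action by its prior probability.
E[Enter] = 1/5·13 + 7/10·4 + 1/10·4 = 13/5 + 14/5 + 2/5 = 29/5

5.80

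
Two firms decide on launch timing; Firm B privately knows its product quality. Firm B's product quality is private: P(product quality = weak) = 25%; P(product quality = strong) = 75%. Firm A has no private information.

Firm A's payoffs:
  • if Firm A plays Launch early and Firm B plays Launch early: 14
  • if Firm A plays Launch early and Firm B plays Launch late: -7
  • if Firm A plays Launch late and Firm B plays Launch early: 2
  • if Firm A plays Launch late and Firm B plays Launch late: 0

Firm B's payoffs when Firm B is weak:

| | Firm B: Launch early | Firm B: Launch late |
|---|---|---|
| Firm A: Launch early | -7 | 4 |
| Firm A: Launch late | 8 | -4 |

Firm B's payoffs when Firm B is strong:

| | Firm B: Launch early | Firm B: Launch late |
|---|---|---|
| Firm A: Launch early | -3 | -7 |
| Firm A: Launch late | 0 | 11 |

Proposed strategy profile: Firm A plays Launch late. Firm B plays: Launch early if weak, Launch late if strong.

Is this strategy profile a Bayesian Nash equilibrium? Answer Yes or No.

Firm A plays Launch late: E[Launch late] = 0.25·(2) + 0.75·(0) = 0.5; E[Launch early] = -1.75. Best-responding. ✓
Firm B (product quality weak), facing Launch late: Launch early gives 8, Launch late gives -4. Proposed Launch early is best. ✓
Firm B (product quality strong), facing Launch late: Launch early gives 0, Launch late gives 11. Proposed Launch late is best. ✓

Yes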